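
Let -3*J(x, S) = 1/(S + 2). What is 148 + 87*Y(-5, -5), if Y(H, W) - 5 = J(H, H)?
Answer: 1778/3 ≈ 592.67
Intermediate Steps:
J(x, S) = -1/(3*(2 + S)) (J(x, S) = -1/(3*(S + 2)) = -1/(3*(2 + S)))
Y(H, W) = 5 - 1/(6 + 3*H)
148 + 87*Y(-5, -5) = 148 + 87*((29 + 15*(-5))/(3*(2 - 5))) = 148 + 87*((1/3)*(29 - 75)/(-3)) = 148 + 87*((1/3)*(-1/3)*(-46)) = 148 + 87*(46/9) = 148 + 1334/3 = 1778/3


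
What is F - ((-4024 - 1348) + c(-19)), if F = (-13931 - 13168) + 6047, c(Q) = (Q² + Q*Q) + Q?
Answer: -16383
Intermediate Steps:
c(Q) = Q + 2*Q² (c(Q) = (Q² + Q²) + Q = 2*Q² + Q = Q + 2*Q²)
F = -21052 (F = -27099 + 6047 = -21052)
F - ((-4024 - 1348) + c(-19)) = -21052 - ((-4024 - 1348) - 19*(1 + 2*(-19))) = -21052 - (-5372 - 19*(1 - 38)) = -21052 - (-5372 - 19*(-37)) = -21052 - (-5372 + 703) = -21052 - 1*(-4669) = -21052 + 4669 = -16383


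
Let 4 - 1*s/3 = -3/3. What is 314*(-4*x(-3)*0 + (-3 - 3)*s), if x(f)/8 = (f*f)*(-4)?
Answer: -28260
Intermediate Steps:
s = 15 (s = 12 - (-9)/3 = 12 - 3*(-1) = 12 + 3 = 15)
x(f) = -32*f² (x(f) = 8*((f*f)*(-4)) = 8*(f²*(-4)) = 8*(-4*f²) = -32*f²)
314*(-4*x(-3)*0 + (-3 - 3)*s) = 314*(-(-128)*(-3)²*0 + (-3 - 3)*15) = 314*(-(-128)*9*0 - 6*15) = 314*(-4*(-288)*0 - 90) = 314*(1152*0 - 90) = 314*(0 - 90) = 314*(-90) = -28260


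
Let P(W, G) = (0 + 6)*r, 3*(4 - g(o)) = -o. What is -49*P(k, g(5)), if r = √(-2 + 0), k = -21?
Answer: -294*I*√2 ≈ -415.78*I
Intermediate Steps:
g(o) = 4 + o/3 (g(o) = 4 - (-1)*o/3 = 4 + o/3)
r = I*√2 (r = √(-2) = I*√2 ≈ 1.4142*I)
P(W, G) = 6*I*√2 (P(W, G) = (0 + 6)*(I*√2) = 6*(I*√2) = 6*I*√2)
-49*P(k, g(5)) = -294*I*√2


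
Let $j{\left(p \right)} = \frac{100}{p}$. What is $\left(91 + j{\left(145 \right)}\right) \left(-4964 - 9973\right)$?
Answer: $- \frac{39717483}{29} \approx -1.3696 \cdot 10^{6}$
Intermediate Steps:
$\left(91 + j{\left(145 \right)}\right) \left(-4964 - 9973\right) = \left(91 + \frac{100}{145}\right) \left(-4964 - 9973\right) = \left(91 + 100 \cdot \frac{1}{145}\right) \left(-14937\right) = \left(91 + \frac{20}{29}\right) \left(-14937\right) = \frac{2659}{29} \left(-14937\right) = - \frac{39717483}{29}$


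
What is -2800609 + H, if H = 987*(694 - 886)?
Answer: -2990113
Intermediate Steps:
H = -189504 (H = 987*(-192) = -189504)
-2800609 + H = -2800609 - 189504 = -2990113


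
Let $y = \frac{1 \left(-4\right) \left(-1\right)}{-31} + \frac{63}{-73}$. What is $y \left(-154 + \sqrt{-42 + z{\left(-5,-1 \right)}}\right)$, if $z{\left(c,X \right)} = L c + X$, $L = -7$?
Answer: $\frac{345730}{2263} - \frac{4490 i \sqrt{2}}{2263} \approx 152.78 - 2.8059 i$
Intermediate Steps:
$z{\left(c,X \right)} = X - 7 c$ ($z{\left(c,X \right)} = - 7 c + X = X - 7 c$)
$y = - \frac{2245}{2263}$ ($y = \left(-4\right) \left(-1\right) \left(- \frac{1}{31}\right) + 63 \left(- \frac{1}{73}\right) = 4 \left(- \frac{1}{31}\right) - \frac{63}{73} = - \frac{4}{31} - \frac{63}{73} = - \frac{2245}{2263} \approx -0.99205$)
$y \left(-154 + \sqrt{-42 + z{\left(-5,-1 \right)}}\right) = - \frac{2245 \left(-154 + \sqrt{-42 - -34}\right)}{2263} = - \frac{2245 \left(-154 + \sqrt{-42 + \left(-1 + 35\right)}\right)}{2263} = - \frac{2245 \left(-154 + \sqrt{-42 + 34}\right)}{2263} = - \frac{2245 \left(-154 + \sqrt{-8}\right)}{2263} = - \frac{2245 \left(-154 + 2 i \sqrt{2}\right)}{2263} = \frac{345730}{2263} - \frac{4490 i \sqrt{2}}{2263}$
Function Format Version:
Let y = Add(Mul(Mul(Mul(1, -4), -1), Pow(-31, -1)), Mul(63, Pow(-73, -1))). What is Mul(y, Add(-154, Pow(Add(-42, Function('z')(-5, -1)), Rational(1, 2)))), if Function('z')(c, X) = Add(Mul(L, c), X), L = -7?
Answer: Add(Rational(345730, 2263), Mul(Rational(-4490, 2263), I, Pow(2, Rational(1, 2)))) ≈ Add(152.78, Mul(-2.8059, I))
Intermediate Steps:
Function('z')(c, X) = Add(X, Mul(-7, c)) (Function('z')(c, X) = Add(Mul(-7, c), X) = Add(X, Mul(-7, c)))
y = Rational(-2245, 2263) (y = Add(Mul(Mul(-4, -1), Rational(-1, 31)), Mul(63, Rational(-1, 73))) = Add(Mul(4, Rational(-1, 31)), Rational(-63, 73)) = Add(Rational(-4, 31), Rational(-63, 73)) = Rational(-2245, 2263) ≈ -0.99205)
Mul(y, Add(-154, Pow(Add(-42, Function('z')(-5, -1)), Rational(1, 2)))) = Mul(Rational(-2245, 2263), Add(-154, Pow(Add(-42, Add(-1, Mul(-7, -5))), Rational(1, 2)))) = Mul(Rational(-2245, 2263), Add(-154, Pow(Add(-42, Add(-1, 35)), Rational(1, 2)))) = Mul(Rational(-2245, 2263), Add(-154, Pow(Add(-42, 34), Rational(1, 2)))) = Mul(Rational(-2245, 2263), Add(-154, Pow(-8, Rational(1, 2)))) = Mul(Rational(-2245, 2263), Add(-154, Mul(2, I, Pow(2, Rational(1, 2))))) = Add(Rational(345730, 2263), Mul(Rational(-4490, 2263), I, Pow(2, Rational(1, 2))))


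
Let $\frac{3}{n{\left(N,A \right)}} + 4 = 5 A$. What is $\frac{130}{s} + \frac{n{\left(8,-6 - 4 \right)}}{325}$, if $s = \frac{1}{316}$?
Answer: $\frac{240317999}{5850} \approx 41080.0$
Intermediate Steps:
$s = \frac{1}{316} \approx 0.0031646$
$n{\left(N,A \right)} = \frac{3}{-4 + 5 A}$
$\frac{130}{s} + \frac{n{\left(8,-6 - 4 \right)}}{325} = 130 \frac{1}{\frac{1}{316}} + \frac{3 \frac{1}{-4 + 5 \left(-6 - 4\right)}}{325} = 130 \cdot 316 + \frac{3}{-4 + 5 \left(-6 - 4\right)} \frac{1}{325} = 41080 + \frac{3}{-4 + 5 \left(-10\right)} \frac{1}{325} = 41080 + \frac{3}{-4 - 50} \cdot \frac{1}{325} = 41080 + \frac{3}{-54} \cdot \frac{1}{325} = 41080 + 3 \left(- \frac{1}{54}\right) \frac{1}{325} = 41080 - \frac{1}{5850} = \frac{240317999}{5850}$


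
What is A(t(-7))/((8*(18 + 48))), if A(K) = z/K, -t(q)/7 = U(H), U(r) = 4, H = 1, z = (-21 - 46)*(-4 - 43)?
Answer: -3149/14784 ≈ -0.21300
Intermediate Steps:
z = 3149 (z = -67*(-47) = 3149)
t(q) = -28 (t(q) = -7*4 = -28)
A(K) = 3149/K
A(t(-7))/((8*(18 + 48))) = (3149/(-28))/((8*(18 + 48))) = (3149*(-1/28))/((8*66)) = -3149/28/528 = -3149/28*1/528 = -3149/14784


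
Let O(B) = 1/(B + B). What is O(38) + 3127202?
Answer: 237667353/76 ≈ 3.1272e+6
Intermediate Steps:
O(B) = 1/(2*B)
O(38) + 3127202 = (½)/38 + 3127202 = (½)*(1/38) + 3127202 = 1/76 + 3127202 = 237667353/76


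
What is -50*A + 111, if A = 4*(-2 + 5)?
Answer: -489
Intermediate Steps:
A = 12 (A = 4*3 = 12)
-50*A + 111 = -50*12 + 111 = -600 + 111 = -489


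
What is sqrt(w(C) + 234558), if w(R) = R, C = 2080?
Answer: sqrt(236638) ≈ 486.45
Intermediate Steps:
sqrt(w(C) + 234558) = sqrt(2080 + 234558) = sqrt(236638)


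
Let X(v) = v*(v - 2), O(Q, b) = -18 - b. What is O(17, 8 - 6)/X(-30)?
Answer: -1/48 ≈ -0.020833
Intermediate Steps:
X(v) = v*(-2 + v)
O(17, 8 - 6)/X(-30) = (-18 - (8 - 6))/((-30*(-2 - 30))) = (-18 - 1*2)/((-30*(-32))) = (-18 - 2)/960 = -20*1/960 = -1/48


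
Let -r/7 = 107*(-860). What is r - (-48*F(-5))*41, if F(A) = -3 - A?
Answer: 648076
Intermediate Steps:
r = 644140 (r = -749*(-860) = -7*(-92020) = 644140)
r - (-48*F(-5))*41 = 644140 - (-48*(-3 - 1*(-5)))*41 = 644140 - (-48*(-3 + 5))*41 = 644140 - (-48*2)*41 = 644140 - (-96)*41 = 644140 - 1*(-3936) = 644140 + 3936 = 648076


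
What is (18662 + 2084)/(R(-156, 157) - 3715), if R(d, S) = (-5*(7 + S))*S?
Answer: -20746/132455 ≈ -0.15663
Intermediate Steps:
R(d, S) = S*(-35 - 5*S) (R(d, S) = (-35 - 5*S)*S = S*(-35 - 5*S))
(18662 + 2084)/(R(-156, 157) - 3715) = (18662 + 2084)/(-5*157*(7 + 157) - 3715) = 20746/(-5*157*164 - 3715) = 20746/(-128740 - 3715) = 20746/(-132455) = 20746*(-1/132455) = -20746/132455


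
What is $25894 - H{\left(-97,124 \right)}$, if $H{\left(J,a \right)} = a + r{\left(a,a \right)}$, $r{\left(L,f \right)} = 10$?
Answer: $25760$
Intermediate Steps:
$H{\left(J,a \right)} = 10 + a$ ($H{\left(J,a \right)} = a + 10 = 10 + a$)
$25894 - H{\left(-97,124 \right)} = 25894 - \left(10 + 124\right) = 25894 - 134 = 25760$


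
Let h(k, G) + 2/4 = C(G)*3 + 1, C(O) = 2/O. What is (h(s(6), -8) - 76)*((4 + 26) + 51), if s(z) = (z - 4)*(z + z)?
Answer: -24705/4 ≈ -6176.3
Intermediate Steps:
s(z) = 2*z*(-4 + z) (s(z) = (-4 + z)*(2*z) = 2*z*(-4 + z))
h(k, G) = ½ + 6/G (h(k, G) = -½ + ((2/G)*3 + 1) = -½ + (6/G + 1) = -½ + (1 + 6/G) = ½ + 6/G)
(h(s(6), -8) - 76)*((4 + 26) + 51) = ((½)*(12 - 8)/(-8) - 76)*((4 + 26) + 51) = ((½)*(-⅛)*4 - 76)*(30 + 51) = (-¼ - 76)*81 = -305/4*81 = -24705/4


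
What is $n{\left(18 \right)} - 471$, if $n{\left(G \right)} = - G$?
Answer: $-489$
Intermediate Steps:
$n{\left(18 \right)} - 471 = \left(-1\right) 18 - 471 = -18 - 471 = -489$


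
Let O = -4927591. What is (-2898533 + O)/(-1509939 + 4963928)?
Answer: -7826124/3453989 ≈ -2.2658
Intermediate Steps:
(-2898533 + O)/(-1509939 + 4963928) = (-2898533 - 4927591)/(-1509939 + 4963928) = -7826124/3453989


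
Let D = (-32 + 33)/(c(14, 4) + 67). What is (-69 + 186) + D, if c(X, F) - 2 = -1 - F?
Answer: 7489/64 ≈ 117.02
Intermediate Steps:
c(X, F) = 1 - F (c(X, F) = 2 + (-1 - F) = 1 - F)
D = 1/64 (D = (-32 + 33)/((1 - 1*4) + 67) = 1/((1 - 4) + 67) = 1/(-3 + 67) = 1/64 ≈ 0.015625)
(-69 + 186) + D = (-69 + 186) + 1/64 = 117 + 1/64 = 7489/64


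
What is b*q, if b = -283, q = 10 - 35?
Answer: 7075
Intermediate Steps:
q = -25
b*q = -283*(-25) = 7075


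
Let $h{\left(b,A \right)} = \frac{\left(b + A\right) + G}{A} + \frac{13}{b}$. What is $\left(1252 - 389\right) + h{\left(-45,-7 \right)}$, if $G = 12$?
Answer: $\frac{273554}{315} \approx 868.43$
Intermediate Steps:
$h{\left(b,A \right)} = \frac{13}{b} + \frac{12 + A + b}{A}$ ($h{\left(b,A \right)} = \frac{\left(b + A\right) + 12}{A} + \frac{13}{b} = \frac{\left(A + b\right) + 12}{A} + \frac{13}{b} = \frac{12 + A + b}{A} + \frac{13}{b} = \frac{13}{b} + \frac{12 + A + b}{A}$)
$\left(1252 - 389\right) + h{\left(-45,-7 \right)} = \left(1252 - 389\right) + \left(1 + \frac{12}{-7} + \frac{13}{-45} - \frac{45}{-7}\right) = 863 + \left(1 + 12 \left(- \frac{1}{7}\right) + 13 \left(- \frac{1}{45}\right) - - \frac{45}{7}\right) = 863 + \left(1 - \frac{12}{7} - \frac{13}{45} + \frac{45}{7}\right) = 863 + \frac{1709}{315} = \frac{273554}{315}$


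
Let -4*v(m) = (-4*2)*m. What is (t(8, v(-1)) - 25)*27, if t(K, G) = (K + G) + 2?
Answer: -459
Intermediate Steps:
v(m) = 2*m (v(m) = -(-4*2)*m/4 = -(-2)*m = 2*m)
t(K, G) = 2 + G + K (t(K, G) = (G + K) + 2 = 2 + G + K)
(t(8, v(-1)) - 25)*27 = ((2 + 2*(-1) + 8) - 25)*27 = ((2 - 2 + 8) - 25)*27 = (8 - 25)*27 = -17*27 = -459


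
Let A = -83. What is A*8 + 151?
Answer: -513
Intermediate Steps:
A*8 + 151 = -83*8 + 151 = -664 + 151 = -513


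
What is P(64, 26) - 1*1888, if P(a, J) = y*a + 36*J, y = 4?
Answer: -696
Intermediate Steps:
P(a, J) = 4*a + 36*J
P(64, 26) - 1*1888 = (4*64 + 36*26) - 1*1888 = (256 + 936) - 1888 = 1192 - 1888 = -696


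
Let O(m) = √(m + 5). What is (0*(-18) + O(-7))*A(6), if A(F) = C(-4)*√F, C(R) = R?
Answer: -8*I*√3 ≈ -13.856*I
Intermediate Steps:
A(F) = -4*√F
O(m) = √(5 + m)
(0*(-18) + O(-7))*A(6) = (0*(-18) + √(5 - 7))*(-4*√6) = (0 + √(-2))*(-4*√6) = (0 + I*√2)*(-4*√6) = (I*√2)*(-4*√6) = -8*I*√3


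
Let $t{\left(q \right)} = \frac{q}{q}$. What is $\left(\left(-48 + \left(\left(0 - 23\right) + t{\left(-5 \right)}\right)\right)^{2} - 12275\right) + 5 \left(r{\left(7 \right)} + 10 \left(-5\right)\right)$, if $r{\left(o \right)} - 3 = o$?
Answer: $-7575$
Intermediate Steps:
$r{\left(o \right)} = 3 + o$
$t{\left(q \right)} = 1$
$\left(\left(-48 + \left(\left(0 - 23\right) + t{\left(-5 \right)}\right)\right)^{2} - 12275\right) + 5 \left(r{\left(7 \right)} + 10 \left(-5\right)\right) = \left(\left(-48 + \left(\left(0 - 23\right) + 1\right)\right)^{2} - 12275\right) + 5 \left(\left(3 + 7\right) + 10 \left(-5\right)\right) = \left(\left(-48 + \left(-23 + 1\right)\right)^{2} - 12275\right) + 5 \left(10 - 50\right) = \left(\left(-48 - 22\right)^{2} - 12275\right) + 5 \left(-40\right) = \left(\left(-70\right)^{2} - 12275\right) - 200 = \left(4900 - 12275\right) - 200 = -7375 - 200 = -7575$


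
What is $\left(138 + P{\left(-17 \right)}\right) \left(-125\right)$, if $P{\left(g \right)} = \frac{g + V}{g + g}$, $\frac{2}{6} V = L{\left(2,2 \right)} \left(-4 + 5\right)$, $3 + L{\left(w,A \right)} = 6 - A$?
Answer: $- \frac{294125}{17} \approx -17301.0$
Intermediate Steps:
$L{\left(w,A \right)} = 3 - A$ ($L{\left(w,A \right)} = -3 - \left(-6 + A\right) = 3 - A$)
$V = 3$ ($V = 3 \left(3 - 2\right) \left(-4 + 5\right) = 3 \left(3 - 2\right) 1 = 3 \cdot 1 \cdot 1 = 3 \cdot 1 = 3$)
$P{\left(g \right)} = \frac{3 + g}{2 g}$ ($P{\left(g \right)} = \frac{g + 3}{g + g} = \frac{3 + g}{2 g}$)
$\left(138 + P{\left(-17 \right)}\right) \left(-125\right) = \left(138 + \frac{3 - 17}{2 \left(-17\right)}\right) \left(-125\right) = \left(138 + \frac{1}{2} \left(- \frac{1}{17}\right) \left(-14\right)\right) \left(-125\right) = \left(138 + \frac{7}{17}\right) \left(-125\right) = \frac{2353}{17} \left(-125\right) = - \frac{294125}{17}$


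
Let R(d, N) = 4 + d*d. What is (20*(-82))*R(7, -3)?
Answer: -86920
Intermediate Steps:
R(d, N) = 4 + d**2
(20*(-82))*R(7, -3) = (20*(-82))*(4 + 7**2) = -1640*(4 + 49) = -1640*53 = -86920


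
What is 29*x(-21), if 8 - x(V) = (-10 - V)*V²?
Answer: -140447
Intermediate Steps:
x(V) = 8 - V²*(-10 - V) (x(V) = 8 - (-10 - V)*V² = 8 - V²*(-10 - V))
29*x(-21) = 29*(8 + (-21)³ + 10*(-21)²) = 29*(8 - 9261 + 10*441) = 29*(8 - 9261 + 4410) = 29*(-4843) = -140447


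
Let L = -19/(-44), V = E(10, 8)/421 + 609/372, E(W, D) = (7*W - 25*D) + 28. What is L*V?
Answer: 1383485/2296976 ≈ 0.60231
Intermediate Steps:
E(W, D) = 28 - 25*D + 7*W (E(W, D) = (-25*D + 7*W) + 28 = 28 - 25*D + 7*W)
V = 72815/52204 (V = (28 - 25*8 + 7*10)/421 + 609/372 = (28 - 200 + 70)*(1/421) + 609*(1/372) = -102*1/421 + 203/124 = -102/421 + 203/124 = 72815/52204 ≈ 1.3948)
L = 19/44 (L = -19*(-1/44) = 19/44 ≈ 0.43182)
L*V = (19/44)*(72815/52204) = 1383485/2296976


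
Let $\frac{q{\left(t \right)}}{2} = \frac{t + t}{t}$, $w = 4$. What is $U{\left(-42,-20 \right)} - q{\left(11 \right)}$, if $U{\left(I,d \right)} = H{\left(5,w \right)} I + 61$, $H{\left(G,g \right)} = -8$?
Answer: $393$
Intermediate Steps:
$U{\left(I,d \right)} = 61 - 8 I$ ($U{\left(I,d \right)} = - 8 I + 61 = 61 - 8 I$)
$q{\left(t \right)} = 4$ ($q{\left(t \right)} = 2 \frac{t + t}{t} = 2 \frac{2 t}{t} = 2 \cdot 2 = 4$)
$U{\left(-42,-20 \right)} - q{\left(11 \right)} = \left(61 - -336\right) - 4 = \left(61 + 336\right) - 4 = 397 - 4 = 393$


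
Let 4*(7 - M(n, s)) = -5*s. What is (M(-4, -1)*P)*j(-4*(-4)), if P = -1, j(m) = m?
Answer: -92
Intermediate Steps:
M(n, s) = 7 + 5*s/4 (M(n, s) = 7 - (-5)*s/4 = 7 + 5*s/4)
(M(-4, -1)*P)*j(-4*(-4)) = ((7 + (5/4)*(-1))*(-1))*(-4*(-4)) = ((7 - 5/4)*(-1))*16 = ((23/4)*(-1))*16 = -23/4*16 = -92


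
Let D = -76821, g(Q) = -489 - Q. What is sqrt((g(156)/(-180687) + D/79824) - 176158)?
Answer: I*sqrt(28276165886120086071553)/400643308 ≈ 419.71*I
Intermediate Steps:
sqrt((g(156)/(-180687) + D/79824) - 176158) = sqrt(((-489 - 1*156)/(-180687) - 76821/79824) - 176158) = sqrt(((-489 - 156)*(-1/180687) - 76821*1/79824) - 176158) = sqrt((-645*(-1/180687) - 25607/26608) - 176158) = sqrt((215/60229 - 25607/26608) - 176158) = sqrt(-1536563283/1602573232 - 176158) = sqrt(-282307631965939/1602573232) = I*sqrt(28276165886120086071553)/400643308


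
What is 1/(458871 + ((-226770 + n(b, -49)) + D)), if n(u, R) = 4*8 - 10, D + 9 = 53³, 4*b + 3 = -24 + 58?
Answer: 1/380991 ≈ 2.6247e-6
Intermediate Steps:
b = 31/4 (b = -¾ + (-24 + 58)/4 = -¾ + (¼)*34 = -¾ + 17/2 = 31/4 ≈ 7.7500)
D = 148868 (D = -9 + 53³ = -9 + 148877 = 148868)
n(u, R) = 22 (n(u, R) = 32 - 10 = 22)
1/(458871 + ((-226770 + n(b, -49)) + D)) = 1/(458871 + ((-226770 + 22) + 148868)) = 1/(458871 + (-226748 + 148868)) = 1/(458871 - 77880) = 1/380991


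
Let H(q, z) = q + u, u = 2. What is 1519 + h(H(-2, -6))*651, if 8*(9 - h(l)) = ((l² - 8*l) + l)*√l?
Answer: 7378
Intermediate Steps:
H(q, z) = 2 + q (H(q, z) = q + 2 = 2 + q)
h(l) = 9 - √l*(l² - 7*l)/8 (h(l) = 9 - ((l² - 8*l) + l)*√l/8 = 9 - (l² - 7*l)*√l/8 = 9 - √l*(l² - 7*l)/8)
1519 + h(H(-2, -6))*651 = 1519 + (9 - (2 - 2)^(5/2)/8 + 7*(2 - 2)^(3/2)/8)*651 = 1519 + (9 - 0^(5/2)/8 + 7*0^(3/2)/8)*651 = 1519 + (9 - ⅛*0 + (7/8)*0)*651 = 1519 + (9 + 0 + 0)*651 = 1519 + 9*651 = 1519 + 5859 = 7378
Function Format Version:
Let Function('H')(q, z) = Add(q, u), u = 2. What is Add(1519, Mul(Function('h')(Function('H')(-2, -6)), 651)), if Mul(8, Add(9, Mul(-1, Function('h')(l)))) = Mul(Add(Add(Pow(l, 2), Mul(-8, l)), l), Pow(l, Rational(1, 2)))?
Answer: 7378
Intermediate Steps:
Function('H')(q, z) = Add(2, q) (Function('H')(q, z) = Add(q, 2) = Add(2, q))
Function('h')(l) = Add(9, Mul(Rational(-1, 8), Pow(l, Rational(1, 2)), Add(Pow(l, 2), Mul(-7, l)))) (Function('h')(l) = Add(9, Mul(Rational(-1, 8), Mul(Add(Add(Pow(l, 2), Mul(-8, l)), l), Pow(l, Rational(1, 2))))) = Add(9, Mul(Rational(-1, 8), Mul(Add(Pow(l, 2), Mul(-7, l)), Pow(l, Rational(1, 2))))) = Add(9, Mul(Rational(-1, 8), Mul(Pow(l, Rational(1, 2)), Add(Pow(l, 2), Mul(-7, l))))) = Add(9, Mul(Rational(-1, 8), Pow(l, Rational(1, 2)), Add(Pow(l, 2), Mul(-7, l)))))
Add(1519, Mul(Function('h')(Function('H')(-2, -6)), 651)) = Add(1519, Mul(Add(9, Mul(Rational(-1, 8), Pow(Add(2, -2), Rational(5, 2))), Mul(Rational(7, 8), Pow(Add(2, -2), Rational(3, 2)))), 651)) = Add(1519, Mul(Add(9, Mul(Rational(-1, 8), Pow(0, Rational(5, 2))), Mul(Rational(7, 8), Pow(0, Rational(3, 2)))), 651)) = Add(1519, Mul(Add(9, Mul(Rational(-1, 8), 0), Mul(Rational(7, 8), 0)), 651)) = Add(1519, Mul(Add(9, 0, 0), 651)) = Add(1519, Mul(9, 651)) = Add(1519, 5859) = 7378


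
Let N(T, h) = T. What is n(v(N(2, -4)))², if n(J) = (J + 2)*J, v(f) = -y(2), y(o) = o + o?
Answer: 64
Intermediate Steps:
y(o) = 2*o
v(f) = -4 (v(f) = -2*2 = -1*4 = -4)
n(J) = J*(2 + J) (n(J) = (2 + J)*J = J*(2 + J))
n(v(N(2, -4)))² = (-4*(2 - 4))² = (-4*(-2))² = 8² = 64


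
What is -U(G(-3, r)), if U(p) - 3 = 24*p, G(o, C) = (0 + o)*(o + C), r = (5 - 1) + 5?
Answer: 429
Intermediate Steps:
r = 9 (r = 4 + 5 = 9)
G(o, C) = o*(C + o)
U(p) = 3 + 24*p
-U(G(-3, r)) = -(3 + 24*(-3*(9 - 3))) = -(3 + 24*(-3*6)) = -(3 + 24*(-18)) = -(3 - 432) = -1*(-429) = 429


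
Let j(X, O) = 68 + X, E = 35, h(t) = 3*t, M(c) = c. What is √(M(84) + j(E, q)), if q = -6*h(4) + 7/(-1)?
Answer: √187 ≈ 13.675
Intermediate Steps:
q = -79 (q = -18*4 + 7/(-1) = -6*12 + 7*(-1) = -72 - 7 = -79)
√(M(84) + j(E, q)) = √(84 + (68 + 35)) = √(84 + 103) = √187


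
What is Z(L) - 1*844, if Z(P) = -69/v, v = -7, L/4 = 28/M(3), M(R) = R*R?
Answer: -5839/7 ≈ -834.14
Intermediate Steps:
M(R) = R²
L = 112/9 (L = 4*(28/(3²)) = 4*(28/9) = 112/9 ≈ 12.444)
Z(P) = 69/7 (Z(P) = -69/(-7) = -69*(-⅐) = 69/7)
Z(L) - 1*844 = 69/7 - 1*844 = 69/7 - 844 = -5839/7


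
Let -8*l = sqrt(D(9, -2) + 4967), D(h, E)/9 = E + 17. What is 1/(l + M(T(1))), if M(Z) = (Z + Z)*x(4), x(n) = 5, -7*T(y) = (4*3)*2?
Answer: -53760/1718201 + 196*sqrt(5102)/1718201 ≈ -0.023141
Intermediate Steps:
T(y) = -24/7 (T(y) = -4*3*2/7 = -12*2/7 = -1/7*24 = -24/7)
D(h, E) = 153 + 9*E (D(h, E) = 9*(E + 17) = 9*(17 + E) = 153 + 9*E)
M(Z) = 10*Z (M(Z) = (Z + Z)*5 = (2*Z)*5 = 10*Z)
l = -sqrt(5102)/8 (l = -sqrt((153 + 9*(-2)) + 4967)/8 = -sqrt((153 - 18) + 4967)/8 = -sqrt(135 + 4967)/8 = -sqrt(5102)/8 ≈ -8.9285)
1/(l + M(T(1))) = 1/(-sqrt(5102)/8 + 10*(-24/7)) = 1/(-sqrt(5102)/8 - 240/7) = 1/(-240/7 - sqrt(5102)/8)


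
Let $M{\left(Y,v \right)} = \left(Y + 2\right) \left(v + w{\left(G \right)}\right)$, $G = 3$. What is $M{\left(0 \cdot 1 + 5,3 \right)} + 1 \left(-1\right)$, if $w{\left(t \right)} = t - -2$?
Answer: $55$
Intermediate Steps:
$w{\left(t \right)} = 2 + t$ ($w{\left(t \right)} = t + 2 = 2 + t$)
$M{\left(Y,v \right)} = \left(2 + Y\right) \left(5 + v\right)$ ($M{\left(Y,v \right)} = \left(Y + 2\right) \left(v + \left(2 + 3\right)\right) = \left(2 + Y\right) \left(v + 5\right) = \left(2 + Y\right) \left(5 + v\right)$)
$M{\left(0 \cdot 1 + 5,3 \right)} + 1 \left(-1\right) = \left(10 + 2 \cdot 3 + 5 \left(0 \cdot 1 + 5\right) + \left(0 \cdot 1 + 5\right) 3\right) + 1 \left(-1\right) = \left(10 + 6 + 5 \left(0 + 5\right) + \left(0 + 5\right) 3\right) - 1 = \left(10 + 6 + 5 \cdot 5 + 5 \cdot 3\right) - 1 = \left(10 + 6 + 25 + 15\right) - 1 = 56 - 1 = 55$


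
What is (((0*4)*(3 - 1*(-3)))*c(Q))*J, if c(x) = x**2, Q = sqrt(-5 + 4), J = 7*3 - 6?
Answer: 0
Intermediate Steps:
J = 15 (J = 21 - 6 = 15)
Q = I (Q = sqrt(-1) = I ≈ 1.0*I)
(((0*4)*(3 - 1*(-3)))*c(Q))*J = (((0*4)*(3 - 1*(-3)))*I**2)*15 = ((0*(3 + 3))*(-1))*15 = ((0*6)*(-1))*15 = (0*(-1))*15 = 0*15 = 0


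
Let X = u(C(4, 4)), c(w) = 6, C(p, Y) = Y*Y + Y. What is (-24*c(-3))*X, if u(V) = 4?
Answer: -576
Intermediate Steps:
C(p, Y) = Y + Y**2 (C(p, Y) = Y**2 + Y = Y + Y**2)
X = 4
(-24*c(-3))*X = -24*6*4 = -144*4 = -576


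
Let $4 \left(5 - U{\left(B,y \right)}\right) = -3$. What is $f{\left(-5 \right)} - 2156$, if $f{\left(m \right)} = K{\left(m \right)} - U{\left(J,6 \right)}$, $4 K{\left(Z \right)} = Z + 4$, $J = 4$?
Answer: $-2162$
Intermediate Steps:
$U{\left(B,y \right)} = \frac{23}{4}$ ($U{\left(B,y \right)} = 5 - - \frac{3}{4} = 5 + \frac{3}{4} = \frac{23}{4}$)
$K{\left(Z \right)} = 1 + \frac{Z}{4}$ ($K{\left(Z \right)} = \frac{Z + 4}{4} = \frac{4 + Z}{4} = 1 + \frac{Z}{4}$)
$f{\left(m \right)} = - \frac{19}{4} + \frac{m}{4}$ ($f{\left(m \right)} = \left(1 + \frac{m}{4}\right) - \frac{23}{4} = - \frac{19}{4} + \frac{m}{4}$)
$f{\left(-5 \right)} - 2156 = \left(- \frac{19}{4} + \frac{1}{4} \left(-5\right)\right) - 2156 = \left(- \frac{19}{4} - \frac{5}{4}\right) - 2156 = -6 - 2156 = -2162$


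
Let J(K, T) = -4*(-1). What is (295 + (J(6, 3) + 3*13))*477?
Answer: 161226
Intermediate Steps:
J(K, T) = 4
(295 + (J(6, 3) + 3*13))*477 = (295 + (4 + 3*13))*477 = (295 + (4 + 39))*477 = (295 + 43)*477 = 338*477 = 161226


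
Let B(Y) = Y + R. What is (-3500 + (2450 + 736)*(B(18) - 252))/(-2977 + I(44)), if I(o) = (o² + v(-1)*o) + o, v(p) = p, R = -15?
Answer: 796814/1041 ≈ 765.43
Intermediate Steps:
B(Y) = -15 + Y (B(Y) = Y - 15 = -15 + Y)
I(o) = o² (I(o) = (o² - o) + o = o²)
(-3500 + (2450 + 736)*(B(18) - 252))/(-2977 + I(44)) = (-3500 + (2450 + 736)*((-15 + 18) - 252))/(-2977 + 44²) = (-3500 + 3186*(3 - 252))/(-2977 + 1936) = (-3500 + 3186*(-249))/(-1041) = (-3500 - 793314)*(-1/1041) = -796814*(-1/1041) = 796814/1041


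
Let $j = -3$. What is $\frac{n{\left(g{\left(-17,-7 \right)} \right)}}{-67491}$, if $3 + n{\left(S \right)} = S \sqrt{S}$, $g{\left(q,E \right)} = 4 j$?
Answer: $\frac{1}{22497} + \frac{8 i \sqrt{3}}{22497} \approx 4.445 \cdot 10^{-5} + 0.00061592 i$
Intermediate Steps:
$g{\left(q,E \right)} = -12$ ($g{\left(q,E \right)} = 4 \left(-3\right) = -12$)
$n{\left(S \right)} = -3 + S^{\frac{3}{2}}$ ($n{\left(S \right)} = -3 + S \sqrt{S} = -3 + S^{\frac{3}{2}}$)
$\frac{n{\left(g{\left(-17,-7 \right)} \right)}}{-67491} = \frac{-3 + \left(-12\right)^{\frac{3}{2}}}{-67491} = \left(-3 - 24 i \sqrt{3}\right) \left(- \frac{1}{67491}\right) = \frac{1}{22497} + \frac{8 i \sqrt{3}}{22497}$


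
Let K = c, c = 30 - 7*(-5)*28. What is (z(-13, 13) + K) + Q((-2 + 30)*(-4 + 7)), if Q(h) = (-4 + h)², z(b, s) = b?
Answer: 7397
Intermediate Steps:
c = 1010 (c = 30 + 35*28 = 30 + 980 = 1010)
K = 1010
(z(-13, 13) + K) + Q((-2 + 30)*(-4 + 7)) = (-13 + 1010) + (-4 + (-2 + 30)*(-4 + 7))² = 997 + (-4 + 28*3)² = 997 + (-4 + 84)² = 997 + 80² = 997 + 6400 = 7397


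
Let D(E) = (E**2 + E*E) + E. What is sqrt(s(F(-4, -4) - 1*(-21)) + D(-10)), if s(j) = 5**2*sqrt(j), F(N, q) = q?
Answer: sqrt(190 + 25*sqrt(17)) ≈ 17.120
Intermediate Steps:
D(E) = E + 2*E**2 (D(E) = (E**2 + E**2) + E = 2*E**2 + E = E + 2*E**2)
s(j) = 25*sqrt(j)
sqrt(s(F(-4, -4) - 1*(-21)) + D(-10)) = sqrt(25*sqrt(-4 - 1*(-21)) - 10*(1 + 2*(-10))) = sqrt(25*sqrt(-4 + 21) - 10*(1 - 20)) = sqrt(25*sqrt(17) - 10*(-19)) = sqrt(25*sqrt(17) + 190) = sqrt(190 + 25*sqrt(17))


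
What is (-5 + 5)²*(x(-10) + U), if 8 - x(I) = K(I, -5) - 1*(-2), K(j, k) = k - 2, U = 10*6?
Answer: 0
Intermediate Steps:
U = 60
K(j, k) = -2 + k
x(I) = 13 (x(I) = 8 - ((-2 - 5) - 1*(-2)) = 8 - (-7 + 2) = 8 - 1*(-5) = 8 + 5 = 13)
(-5 + 5)²*(x(-10) + U) = (-5 + 5)²*(13 + 60) = 0²*73 = 0*73 = 0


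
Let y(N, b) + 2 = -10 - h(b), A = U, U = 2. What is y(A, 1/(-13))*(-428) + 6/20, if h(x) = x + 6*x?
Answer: 637759/130 ≈ 4905.8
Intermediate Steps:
h(x) = 7*x
A = 2
y(N, b) = -12 - 7*b (y(N, b) = -2 + (-10 - 7*b) = -12 - 7*b)
y(A, 1/(-13))*(-428) + 6/20 = (-12 - 7/(-13))*(-428) + 6/20 = (-12 - 7*(-1/13))*(-428) + 6*(1/20) = (-12 + 7/13)*(-428) + 3/10 = -149/13*(-428) + 3/10 = 63772/13 + 3/10 = 637759/130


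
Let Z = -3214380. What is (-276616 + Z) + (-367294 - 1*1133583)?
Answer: -4991873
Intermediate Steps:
(-276616 + Z) + (-367294 - 1*1133583) = (-276616 - 3214380) + (-367294 - 1*1133583) = -3490996 + (-367294 - 1133583) = -3490996 - 1500877 = -4991873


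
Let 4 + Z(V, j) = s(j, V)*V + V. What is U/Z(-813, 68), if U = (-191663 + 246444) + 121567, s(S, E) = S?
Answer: -176348/56101 ≈ -3.1434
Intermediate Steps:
Z(V, j) = -4 + V + V*j (Z(V, j) = -4 + (j*V + V) = -4 + (V*j + V) = -4 + (V + V*j) = -4 + V + V*j)
U = 176348 (U = 54781 + 121567 = 176348)
U/Z(-813, 68) = 176348/(-4 - 813 - 813*68) = 176348/(-4 - 813 - 55284) = 176348/(-56101) = 176348*(-1/56101) = -176348/56101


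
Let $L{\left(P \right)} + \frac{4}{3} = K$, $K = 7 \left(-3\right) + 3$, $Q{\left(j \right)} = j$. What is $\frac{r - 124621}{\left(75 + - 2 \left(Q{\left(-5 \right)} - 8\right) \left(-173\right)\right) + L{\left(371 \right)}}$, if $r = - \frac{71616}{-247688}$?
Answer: $\frac{11575145487}{412617247} \approx 28.053$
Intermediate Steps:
$r = \frac{8952}{30961}$ ($r = \left(-71616\right) \left(- \frac{1}{247688}\right) = \frac{8952}{30961} \approx 0.28914$)
$K = -18$ ($K = -21 + 3 = -18$)
$L{\left(P \right)} = - \frac{58}{3}$ ($L{\left(P \right)} = - \frac{4}{3} - 18 = - \frac{58}{3}$)
$\frac{r - 124621}{\left(75 + - 2 \left(Q{\left(-5 \right)} - 8\right) \left(-173\right)\right) + L{\left(371 \right)}} = \frac{\frac{8952}{30961} - 124621}{\left(75 + - 2 \left(-5 - 8\right) \left(-173\right)\right) - \frac{58}{3}} = - \frac{3858381829}{30961 \left(\left(75 + \left(-2\right) \left(-13\right) \left(-173\right)\right) - \frac{58}{3}\right)} = - \frac{3858381829}{30961 \left(\left(75 + 26 \left(-173\right)\right) - \frac{58}{3}\right)} = - \frac{3858381829}{30961 \left(\left(75 - 4498\right) - \frac{58}{3}\right)} = - \frac{3858381829}{30961 \left(-4423 - \frac{58}{3}\right)} = - \frac{3858381829}{30961 \left(- \frac{13327}{3}\right)} = \left(- \frac{3858381829}{30961}\right) \left(- \frac{3}{13327}\right) = \frac{11575145487}{412617247}$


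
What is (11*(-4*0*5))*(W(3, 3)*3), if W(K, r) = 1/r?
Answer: 0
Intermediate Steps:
(11*(-4*0*5))*(W(3, 3)*3) = (11*(-4*0*5))*(3/3) = (11*(0*5))*((⅓)*3) = (11*0)*1 = 0*1 = 0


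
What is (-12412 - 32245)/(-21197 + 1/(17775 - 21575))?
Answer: 169696600/80548601 ≈ 2.1068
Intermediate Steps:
(-12412 - 32245)/(-21197 + 1/(17775 - 21575)) = -44657/(-21197 + 1/(-3800)) = -44657/(-21197 - 1/3800) = -44657/(-80548601/3800) = -44657*(-3800/80548601) = 169696600/80548601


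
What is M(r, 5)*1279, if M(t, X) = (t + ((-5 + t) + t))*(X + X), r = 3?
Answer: 51160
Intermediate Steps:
M(t, X) = 2*X*(-5 + 3*t) (M(t, X) = (t + (-5 + 2*t))*(2*X) = (-5 + 3*t)*(2*X) = 2*X*(-5 + 3*t))
M(r, 5)*1279 = (2*5*(-5 + 3*3))*1279 = (2*5*(-5 + 9))*1279 = (2*5*4)*1279 = 40*1279 = 51160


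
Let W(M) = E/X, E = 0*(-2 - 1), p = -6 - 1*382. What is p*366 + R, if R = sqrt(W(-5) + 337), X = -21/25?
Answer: -142008 + sqrt(337) ≈ -1.4199e+5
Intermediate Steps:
X = -21/25 (X = -21*1/25 = -21/25 ≈ -0.84000)
p = -388 (p = -6 - 382 = -388)
E = 0 (E = 0*(-3) = 0)
W(M) = 0 (W(M) = 0/(-21/25) = 0*(-25/21) = 0)
R = sqrt(337) (R = sqrt(0 + 337) = sqrt(337) ≈ 18.358)
p*366 + R = -388*366 + sqrt(337) = -142008 + sqrt(337)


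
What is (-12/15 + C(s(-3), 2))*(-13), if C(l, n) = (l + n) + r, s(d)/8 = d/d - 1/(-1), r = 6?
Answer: -1508/5 ≈ -301.60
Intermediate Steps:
s(d) = 16 (s(d) = 8*(d/d - 1/(-1)) = 8*(1 - 1*(-1)) = 8*(1 + 1) = 8*2 = 16)
C(l, n) = 6 + l + n (C(l, n) = (l + n) + 6 = 6 + l + n)
(-12/15 + C(s(-3), 2))*(-13) = (-12/15 + (6 + 16 + 2))*(-13) = (-12*1/15 + 24)*(-13) = (-⅘ + 24)*(-13) = (116/5)*(-13) = -1508/5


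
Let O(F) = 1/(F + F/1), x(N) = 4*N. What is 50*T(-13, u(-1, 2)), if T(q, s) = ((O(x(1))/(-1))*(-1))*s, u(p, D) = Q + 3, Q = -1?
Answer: 25/2 ≈ 12.500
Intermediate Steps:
O(F) = 1/(2*F) (O(F) = 1/(F + F*1) = 1/(F + F) = 1/(2*F))
u(p, D) = 2 (u(p, D) = -1 + 3 = 2)
T(q, s) = s/8 (T(q, s) = (((1/(2*((4*1))))/(-1))*(-1))*s = ((((½)/4)*(-1))*(-1))*s = ((((½)*(¼))*(-1))*(-1))*s = (((⅛)*(-1))*(-1))*s = (-⅛*(-1))*s = s/8)
50*T(-13, u(-1, 2)) = 50*((⅛)*2) = 50*(¼) = 25/2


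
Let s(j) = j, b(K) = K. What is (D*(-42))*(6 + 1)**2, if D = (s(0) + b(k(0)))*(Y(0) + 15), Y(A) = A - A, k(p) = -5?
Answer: 154350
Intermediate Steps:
Y(A) = 0
D = -75 (D = (0 - 5)*(0 + 15) = -5*15 = -75)
(D*(-42))*(6 + 1)**2 = (-75*(-42))*(6 + 1)**2 = 3150*7**2 = 3150*49 = 154350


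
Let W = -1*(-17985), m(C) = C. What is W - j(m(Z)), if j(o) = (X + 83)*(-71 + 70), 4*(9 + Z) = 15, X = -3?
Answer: 18065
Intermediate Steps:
Z = -21/4 (Z = -9 + (¼)*15 = -9 + 15/4 = -21/4 ≈ -5.2500)
j(o) = -80 (j(o) = (-3 + 83)*(-71 + 70) = 80*(-1) = -80)
W = 17985
W - j(m(Z)) = 17985 - 1*(-80) = 17985 + 80 = 18065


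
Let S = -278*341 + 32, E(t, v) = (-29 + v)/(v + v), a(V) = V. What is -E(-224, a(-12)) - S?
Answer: 2274343/24 ≈ 94764.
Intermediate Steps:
E(t, v) = (-29 + v)/(2*v) (E(t, v) = (-29 + v)/((2*v)) = (-29 + v)*(1/(2*v)) = (-29 + v)/(2*v))
S = -94766 (S = -94798 + 32 = -94766)
-E(-224, a(-12)) - S = -(-29 - 12)/(2*(-12)) - 1*(-94766) = -(-1)*(-41)/(2*12) + 94766 = -1*41/24 + 94766 = -41/24 + 94766 = 2274343/24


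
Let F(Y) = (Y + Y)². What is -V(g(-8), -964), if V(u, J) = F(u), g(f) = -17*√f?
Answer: 9248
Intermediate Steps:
F(Y) = 4*Y² (F(Y) = (2*Y)² = 4*Y²)
V(u, J) = 4*u²
-V(g(-8), -964) = -4*(-34*I*√2)² = -4*(-2312) = -1*(-9248) = 9248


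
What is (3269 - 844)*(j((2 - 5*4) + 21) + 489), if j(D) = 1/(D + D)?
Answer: 7117375/6 ≈ 1.1862e+6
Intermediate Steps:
j(D) = 1/(2*D)
(3269 - 844)*(j((2 - 5*4) + 21) + 489) = (3269 - 844)*(1/(2*((2 - 5*4) + 21)) + 489) = 2425*(1/(2*((2 - 20) + 21)) + 489) = 2425*(1/(2*(-18 + 21)) + 489) = 2425*((½)/3 + 489) = 2425*((½)*(⅓) + 489) = 2425*(⅙ + 489) = 2425*(2935/6) = 7117375/6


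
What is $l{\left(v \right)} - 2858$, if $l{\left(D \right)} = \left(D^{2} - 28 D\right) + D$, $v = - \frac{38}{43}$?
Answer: $- \frac{5238880}{1849} \approx -2833.4$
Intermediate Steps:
$v = - \frac{38}{43}$ ($v = \left(-38\right) \frac{1}{43} = - \frac{38}{43} \approx -0.88372$)
$l{\left(D \right)} = D^{2} - 27 D$
$l{\left(v \right)} - 2858 = - \frac{38 \left(-27 - \frac{38}{43}\right)}{43} - 2858 = \left(- \frac{38}{43}\right) \left(- \frac{1199}{43}\right) - 2858 = \frac{45562}{1849} - 2858 = - \frac{5238880}{1849}$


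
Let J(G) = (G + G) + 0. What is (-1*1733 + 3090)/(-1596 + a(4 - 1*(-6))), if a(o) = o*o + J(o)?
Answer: -1357/1476 ≈ -0.91938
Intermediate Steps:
J(G) = 2*G (J(G) = 2*G + 0 = 2*G)
a(o) = o² + 2*o (a(o) = o*o + 2*o = o² + 2*o)
(-1*1733 + 3090)/(-1596 + a(4 - 1*(-6))) = (-1*1733 + 3090)/(-1596 + (4 - 1*(-6))*(2 + (4 - 1*(-6)))) = (-1733 + 3090)/(-1596 + (4 + 6)*(2 + (4 + 6))) = 1357/(-1596 + 10*(2 + 10)) = 1357/(-1596 + 10*12) = 1357/(-1596 + 120) = 1357/(-1476) = 1357*(-1/1476) = -1357/1476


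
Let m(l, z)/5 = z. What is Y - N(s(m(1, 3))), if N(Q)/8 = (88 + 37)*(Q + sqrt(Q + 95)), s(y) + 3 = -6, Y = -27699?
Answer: -18699 - 1000*sqrt(86) ≈ -27973.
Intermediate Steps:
m(l, z) = 5*z
s(y) = -9 (s(y) = -3 - 6 = -9)
N(Q) = 1000*Q + 1000*sqrt(95 + Q) (N(Q) = 8*((88 + 37)*(Q + sqrt(Q + 95))) = 8*(125*(Q + sqrt(95 + Q))) = 8*(125*Q + 125*sqrt(95 + Q)) = 1000*Q + 1000*sqrt(95 + Q))
Y - N(s(m(1, 3))) = -27699 - (1000*(-9) + 1000*sqrt(95 - 9)) = -27699 - (-9000 + 1000*sqrt(86)) = -27699 + (9000 - 1000*sqrt(86)) = -18699 - 1000*sqrt(86)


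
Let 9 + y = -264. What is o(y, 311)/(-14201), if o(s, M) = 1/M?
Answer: -1/4416511 ≈ -2.2642e-7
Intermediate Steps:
y = -273 (y = -9 - 264 = -273)
o(y, 311)/(-14201) = 1/(311*(-14201)) = (1/311)*(-1/14201) = -1/4416511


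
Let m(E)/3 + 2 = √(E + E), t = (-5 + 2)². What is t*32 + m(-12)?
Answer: 282 + 6*I*√6 ≈ 282.0 + 14.697*I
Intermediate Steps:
t = 9 (t = (-3)² = 9)
m(E) = -6 + 3*√2*√E (m(E) = -6 + 3*√(E + E) = -6 + 3*√(2*E) = -6 + 3*(√2*√E) = -6 + 3*√2*√E)
t*32 + m(-12) = 9*32 + (-6 + 3*√2*√(-12)) = 288 + (-6 + 3*√2*(2*I*√3)) = 288 + (-6 + 6*I*√6) = 282 + 6*I*√6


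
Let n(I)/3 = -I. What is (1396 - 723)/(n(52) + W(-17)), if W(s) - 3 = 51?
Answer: -673/102 ≈ -6.5980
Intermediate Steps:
W(s) = 54 (W(s) = 3 + 51 = 54)
n(I) = -3*I (n(I) = 3*(-I) = -3*I)
(1396 - 723)/(n(52) + W(-17)) = (1396 - 723)/(-3*52 + 54) = 673/(-156 + 54) = 673/(-102) = 673*(-1/102) = -673/102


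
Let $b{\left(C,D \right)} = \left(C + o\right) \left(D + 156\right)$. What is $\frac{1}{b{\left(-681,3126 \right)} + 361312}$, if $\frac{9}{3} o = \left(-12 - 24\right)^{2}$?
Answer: $- \frac{1}{455906} \approx -2.1934 \cdot 10^{-6}$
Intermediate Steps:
$o = 432$ ($o = \frac{\left(-12 - 24\right)^{2}}{3} = \frac{\left(-36\right)^{2}}{3} = \frac{1}{3} \cdot 1296 = 432$)
$b{\left(C,D \right)} = \left(156 + D\right) \left(432 + C\right)$ ($b{\left(C,D \right)} = \left(C + 432\right) \left(D + 156\right) = \left(432 + C\right) \left(156 + D\right) = \left(156 + D\right) \left(432 + C\right)$)
$\frac{1}{b{\left(-681,3126 \right)} + 361312} = \frac{1}{\left(67392 + 156 \left(-681\right) + 432 \cdot 3126 - 2128806\right) + 361312} = \frac{1}{\left(67392 - 106236 + 1350432 - 2128806\right) + 361312} = \frac{1}{-817218 + 361312} = \frac{1}{-455906} = - \frac{1}{455906}$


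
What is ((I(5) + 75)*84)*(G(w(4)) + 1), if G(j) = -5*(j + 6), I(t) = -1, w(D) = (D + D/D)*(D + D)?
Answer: -1423464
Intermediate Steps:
w(D) = 2*D*(1 + D) (w(D) = (D + 1)*(2*D) = (1 + D)*(2*D) = 2*D*(1 + D))
G(j) = -30 - 5*j (G(j) = -5*(6 + j) = -30 - 5*j)
((I(5) + 75)*84)*(G(w(4)) + 1) = ((-1 + 75)*84)*((-30 - 10*4*(1 + 4)) + 1) = (74*84)*((-30 - 10*4*5) + 1) = 6216*((-30 - 5*40) + 1) = 6216*((-30 - 200) + 1) = 6216*(-230 + 1) = 6216*(-229) = -1423464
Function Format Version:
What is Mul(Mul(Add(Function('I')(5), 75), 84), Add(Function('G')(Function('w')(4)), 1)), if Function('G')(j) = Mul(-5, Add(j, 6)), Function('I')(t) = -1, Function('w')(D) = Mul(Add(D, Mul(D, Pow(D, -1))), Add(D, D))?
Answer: -1423464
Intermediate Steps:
Function('w')(D) = Mul(2, D, Add(1, D)) (Function('w')(D) = Mul(Add(D, 1), Mul(2, D)) = Mul(Add(1, D), Mul(2, D)) = Mul(2, D, Add(1, D)))
Function('G')(j) = Add(-30, Mul(-5, j)) (Function('G')(j) = Mul(-5, Add(6, j)) = Add(-30, Mul(-5, j)))
Mul(Mul(Add(Function('I')(5), 75), 84), Add(Function('G')(Function('w')(4)), 1)) = Mul(Mul(Add(-1, 75), 84), Add(Add(-30, Mul(-5, Mul(2, 4, Add(1, 4)))), 1)) = Mul(Mul(74, 84), Add(Add(-30, Mul(-5, Mul(2, 4, 5))), 1)) = Mul(6216, Add(Add(-30, Mul(-5, 40)), 1)) = Mul(6216, Add(Add(-30, -200), 1)) = Mul(6216, Add(-230, 1)) = Mul(6216, -229) = -1423464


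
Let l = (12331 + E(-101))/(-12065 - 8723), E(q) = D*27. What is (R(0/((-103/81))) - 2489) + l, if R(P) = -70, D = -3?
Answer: -26604371/10394 ≈ -2559.6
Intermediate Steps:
E(q) = -81 (E(q) = -3*27 = -81)
l = -6125/10394 (l = (12331 - 81)/(-12065 - 8723) = 12250/(-20788) = 12250*(-1/20788) = -6125/10394 ≈ -0.58928)
(R(0/((-103/81))) - 2489) + l = (-70 - 2489) - 6125/10394 = -2559 - 6125/10394 = -26604371/10394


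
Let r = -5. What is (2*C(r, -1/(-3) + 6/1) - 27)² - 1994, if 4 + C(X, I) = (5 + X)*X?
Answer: -769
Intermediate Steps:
C(X, I) = -4 + X*(5 + X) (C(X, I) = -4 + (5 + X)*X = -4 + X*(5 + X))
(2*C(r, -1/(-3) + 6/1) - 27)² - 1994 = (2*(-4 + (-5)² + 5*(-5)) - 27)² - 1994 = (2*(-4 + 25 - 25) - 27)² - 1994 = (2*(-4) - 27)² - 1994 = (-8 - 27)² - 1994 = (-35)² - 1994 = 1225 - 1994 = -769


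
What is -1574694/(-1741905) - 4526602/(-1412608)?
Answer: 17019084173/4142472960 ≈ 4.1084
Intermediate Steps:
-1574694/(-1741905) - 4526602/(-1412608) = -1574694*(-1/1741905) - 4526602*(-1/1412608) = 5302/5865 + 2263301/706304 = 17019084173/4142472960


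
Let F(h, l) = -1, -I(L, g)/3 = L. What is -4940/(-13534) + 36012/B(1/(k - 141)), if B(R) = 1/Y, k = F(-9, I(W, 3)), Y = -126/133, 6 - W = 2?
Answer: -4386430742/128573 ≈ -34116.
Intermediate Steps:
W = 4 (W = 6 - 1*2 = 6 - 2 = 4)
Y = -18/19 (Y = -126*1/133 = -18/19 ≈ -0.94737)
I(L, g) = -3*L
k = -1
B(R) = -19/18 (B(R) = 1/(-18/19) = -19/18)
-4940/(-13534) + 36012/B(1/(k - 141)) = -4940/(-13534) + 36012/(-19/18) = -4940*(-1/13534) + 36012*(-18/19) = 2470/6767 - 648216/19 = -4386430742/128573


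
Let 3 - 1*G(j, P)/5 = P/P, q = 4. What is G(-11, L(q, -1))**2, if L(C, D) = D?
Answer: 100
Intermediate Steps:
G(j, P) = 10 (G(j, P) = 15 - 5*P/P = 15 - 5*1 = 15 - 5 = 10)
G(-11, L(q, -1))**2 = 10**2 = 100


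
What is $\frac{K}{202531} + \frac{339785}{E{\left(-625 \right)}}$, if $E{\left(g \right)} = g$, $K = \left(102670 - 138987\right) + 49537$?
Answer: $- \frac{13761746667}{25316375} \approx -543.59$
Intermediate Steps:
$K = 13220$ ($K = -36317 + 49537 = 13220$)
$\frac{K}{202531} + \frac{339785}{E{\left(-625 \right)}} = \frac{13220}{202531} + \frac{339785}{-625} = 13220 \cdot \frac{1}{202531} + 339785 \left(- \frac{1}{625}\right) = \frac{13220}{202531} - \frac{67957}{125} = - \frac{13761746667}{25316375}$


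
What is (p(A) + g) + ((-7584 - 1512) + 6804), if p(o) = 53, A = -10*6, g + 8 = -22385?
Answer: -24632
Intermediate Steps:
g = -22393 (g = -8 - 22385 = -22393)
A = -60
(p(A) + g) + ((-7584 - 1512) + 6804) = (53 - 22393) + ((-7584 - 1512) + 6804) = -22340 + (-9096 + 6804) = -22340 - 2292 = -24632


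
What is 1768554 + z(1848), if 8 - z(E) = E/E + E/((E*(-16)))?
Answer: 28296977/16 ≈ 1.7686e+6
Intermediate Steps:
z(E) = 113/16 (z(E) = 8 - (E/E + E/((E*(-16)))) = 8 - (1 + E/((-16*E))) = 8 - (1 + E*(-1/(16*E))) = 8 - (1 - 1/16) = 8 - 1*15/16 = 8 - 15/16 = 113/16)
1768554 + z(1848) = 1768554 + 113/16 = 28296977/16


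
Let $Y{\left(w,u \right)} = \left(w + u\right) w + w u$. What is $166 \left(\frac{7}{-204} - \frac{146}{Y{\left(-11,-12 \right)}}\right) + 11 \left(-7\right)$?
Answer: $- \frac{5719547}{39270} \approx -145.65$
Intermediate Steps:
$Y{\left(w,u \right)} = u w + w \left(u + w\right)$ ($Y{\left(w,u \right)} = \left(u + w\right) w + u w = w \left(u + w\right) + u w = u w + w \left(u + w\right)$)
$166 \left(\frac{7}{-204} - \frac{146}{Y{\left(-11,-12 \right)}}\right) + 11 \left(-7\right) = 166 \left(\frac{7}{-204} - \frac{146}{\left(-11\right) \left(-11 + 2 \left(-12\right)\right)}\right) + 11 \left(-7\right) = 166 \left(7 \left(- \frac{1}{204}\right) - \frac{146}{\left(-11\right) \left(-11 - 24\right)}\right) - 77 = 166 \left(- \frac{7}{204} - \frac{146}{\left(-11\right) \left(-35\right)}\right) - 77 = 166 \left(- \frac{7}{204} - \frac{146}{385}\right) - 77 = 166 \left(- \frac{32479}{78540}\right) - 77 = - \frac{2695757}{39270} - 77 = - \frac{5719547}{39270}$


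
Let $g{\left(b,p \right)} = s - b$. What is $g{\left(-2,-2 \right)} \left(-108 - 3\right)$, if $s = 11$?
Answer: $-1443$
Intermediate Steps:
$g{\left(b,p \right)} = 11 - b$
$g{\left(-2,-2 \right)} \left(-108 - 3\right) = \left(11 - -2\right) \left(-108 - 3\right) = \left(11 + 2\right) \left(-111\right) = 13 \left(-111\right) = -1443$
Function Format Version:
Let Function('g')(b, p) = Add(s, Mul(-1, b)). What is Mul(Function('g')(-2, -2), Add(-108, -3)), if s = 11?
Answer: -1443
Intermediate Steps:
Function('g')(b, p) = Add(11, Mul(-1, b))
Mul(Function('g')(-2, -2), Add(-108, -3)) = Mul(Add(11, Mul(-1, -2)), Add(-108, -3)) = Mul(Add(11, 2), -111) = Mul(13, -111) = -1443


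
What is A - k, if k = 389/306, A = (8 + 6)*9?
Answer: 38167/306 ≈ 124.73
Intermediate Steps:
A = 126 (A = 14*9 = 126)
k = 389/306 (k = 389*(1/306) = 389/306 ≈ 1.2712)
A - k = 126 - 1*389/306 = 126 - 389/306 = 38167/306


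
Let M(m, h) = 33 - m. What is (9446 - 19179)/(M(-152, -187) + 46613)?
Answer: -9733/46798 ≈ -0.20798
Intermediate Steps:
(9446 - 19179)/(M(-152, -187) + 46613) = (9446 - 19179)/((33 - 1*(-152)) + 46613) = -9733/((33 + 152) + 46613) = -9733/(185 + 46613) = -9733/46798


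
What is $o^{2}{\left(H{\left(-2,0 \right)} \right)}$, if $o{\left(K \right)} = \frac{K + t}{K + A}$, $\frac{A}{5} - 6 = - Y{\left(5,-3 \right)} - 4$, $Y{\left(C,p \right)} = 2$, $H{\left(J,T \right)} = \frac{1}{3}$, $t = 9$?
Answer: $784$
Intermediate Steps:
$H{\left(J,T \right)} = \frac{1}{3}$
$A = 0$ ($A = 30 + 5 \left(\left(-1\right) 2 - 4\right) = 30 + 5 \left(-2 - 4\right) = 30 + 5 \left(-6\right) = 30 - 30 = 0$)
$o{\left(K \right)} = \frac{9 + K}{K}$ ($o{\left(K \right)} = \frac{K + 9}{K + 0} = \frac{9 + K}{K}$)
$o^{2}{\left(H{\left(-2,0 \right)} \right)} = \left(\frac{1}{\frac{1}{3}} \left(9 + \frac{1}{3}\right)\right)^{2} = \left(3 \cdot \frac{28}{3}\right)^{2} = 28^{2} = 784$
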